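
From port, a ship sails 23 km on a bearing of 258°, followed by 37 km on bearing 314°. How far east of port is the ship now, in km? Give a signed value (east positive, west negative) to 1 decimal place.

-49.1 km

Leg 1 (258°, 23 km): east 23 sin 258° = -22.50, north 23 cos 258° = -4.78
Leg 2 (314°, 37 km): east 37 sin 314° = -26.62, north 37 cos 314° = 25.70
Net east component: -49.11 km.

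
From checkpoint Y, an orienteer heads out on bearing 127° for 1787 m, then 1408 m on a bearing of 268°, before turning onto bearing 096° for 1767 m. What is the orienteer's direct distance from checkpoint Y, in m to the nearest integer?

2208 m

Leg 1 (127°, 1787 m): east 1787 sin 127° = 1427.16, north 1787 cos 127° = -1075.44
Leg 2 (268°, 1408 m): east 1408 sin 268° = -1407.14, north 1408 cos 268° = -49.14
Leg 3 (096°, 1767 m): east 1767 sin 96° = 1757.32, north 1767 cos 96° = -184.70
Net: 1777.34 east, -1309.28 north. Distance = √((1777.34)² + (-1309.28)²) = 2207.523 m.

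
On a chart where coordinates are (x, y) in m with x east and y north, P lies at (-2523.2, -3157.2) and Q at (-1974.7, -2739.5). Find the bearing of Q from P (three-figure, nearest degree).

Δeast = -1974.7 − -2523.2 = 548.50; Δnorth = -2739.5 − -3157.2 = 417.70.
Bearing = atan2(Δeast, Δnorth) mod 360° = 52.71° ≈ 053°.

053°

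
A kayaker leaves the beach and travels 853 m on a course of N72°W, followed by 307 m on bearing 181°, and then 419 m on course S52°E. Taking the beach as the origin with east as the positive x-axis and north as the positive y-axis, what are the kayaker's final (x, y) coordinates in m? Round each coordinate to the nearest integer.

Leg 1 (N72°W, 853 m): east 853 sin 288° = -811.25, north 853 cos 288° = 263.59
Leg 2 (181°, 307 m): east 307 sin 181° = -5.36, north 307 cos 181° = -306.95
Leg 3 (S52°E, 419 m): east 419 sin 128° = 330.18, north 419 cos 128° = -257.96
Summing: -486.43 m east, -301.32 m north → (-486, -301).

(-486, -301)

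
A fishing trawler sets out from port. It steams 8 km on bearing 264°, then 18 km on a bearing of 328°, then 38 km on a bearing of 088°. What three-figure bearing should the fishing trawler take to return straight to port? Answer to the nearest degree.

232°

Leg 1 (264°, 8 km): east 8 sin 264° = -7.96, north 8 cos 264° = -0.84
Leg 2 (328°, 18 km): east 18 sin 328° = -9.54, north 18 cos 328° = 15.26
Leg 3 (088°, 38 km): east 38 sin 88° = 37.98, north 38 cos 88° = 1.33
Net displacement: 20.48 east, 15.75 north. Direction back to start is (-20.48, -15.75): bearing = atan2(-20.48, -15.75) mod 360° = 232.43° ≈ 232°.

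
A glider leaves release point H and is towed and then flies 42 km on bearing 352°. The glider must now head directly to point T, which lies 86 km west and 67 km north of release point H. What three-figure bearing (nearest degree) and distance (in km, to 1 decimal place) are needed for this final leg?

Leg 1 (352°, 42 km): east 42 sin 352° = -5.85, north 42 cos 352° = 41.59
Current position: (-5.85, 41.59). Target: (-86, 67). Remaining: Δeast = -80.15, Δnorth = 25.41.
Bearing = atan2(-80.15, 25.41) mod 360° = 287.59°; distance = √((-80.15)² + (25.41)²) = 84.086 km.

288°, 84.1 km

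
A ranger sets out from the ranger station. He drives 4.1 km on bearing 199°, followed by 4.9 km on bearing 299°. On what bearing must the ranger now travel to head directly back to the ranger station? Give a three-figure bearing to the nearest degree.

Leg 1 (199°, 4.1 km): east 4.1 sin 199° = -1.33, north 4.1 cos 199° = -3.88
Leg 2 (299°, 4.9 km): east 4.9 sin 299° = -4.29, north 4.9 cos 299° = 2.38
Net displacement: -5.62 east, -1.50 north. Direction back to start is (5.62, 1.50): bearing = atan2(5.62, 1.50) mod 360° = 75.05° ≈ 075°.

075°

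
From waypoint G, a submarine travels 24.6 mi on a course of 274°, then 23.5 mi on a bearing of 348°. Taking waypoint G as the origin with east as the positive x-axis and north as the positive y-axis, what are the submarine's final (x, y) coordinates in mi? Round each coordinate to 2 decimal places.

(-29.43, 24.70)

Leg 1 (274°, 24.6 mi): east 24.6 sin 274° = -24.54, north 24.6 cos 274° = 1.72
Leg 2 (348°, 23.5 mi): east 23.5 sin 348° = -4.89, north 23.5 cos 348° = 22.99
Summing: -29.43 mi east, 24.70 mi north → (-29.43, 24.70).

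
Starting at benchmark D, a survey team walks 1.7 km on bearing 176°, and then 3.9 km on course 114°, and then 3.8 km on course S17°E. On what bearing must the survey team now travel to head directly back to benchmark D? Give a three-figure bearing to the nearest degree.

325°

Leg 1 (176°, 1.7 km): east 1.7 sin 176° = 0.12, north 1.7 cos 176° = -1.70
Leg 2 (114°, 3.9 km): east 3.9 sin 114° = 3.56, north 3.9 cos 114° = -1.59
Leg 3 (S17°E, 3.8 km): east 3.8 sin 163° = 1.11, north 3.8 cos 163° = -3.63
Net displacement: 4.79 east, -6.92 north. Direction back to start is (-4.79, 6.92): bearing = atan2(-4.79, 6.92) mod 360° = 325.28° ≈ 325°.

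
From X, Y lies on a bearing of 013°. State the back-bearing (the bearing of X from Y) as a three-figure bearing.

Back-bearing = 013° + 180° = 193°.

193°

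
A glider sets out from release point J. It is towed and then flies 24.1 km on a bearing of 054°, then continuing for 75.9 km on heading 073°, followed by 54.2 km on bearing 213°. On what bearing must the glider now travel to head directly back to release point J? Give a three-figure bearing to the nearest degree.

278°

Leg 1 (054°, 24.1 km): east 24.1 sin 54° = 19.50, north 24.1 cos 54° = 14.17
Leg 2 (073°, 75.9 km): east 75.9 sin 73° = 72.58, north 75.9 cos 73° = 22.19
Leg 3 (213°, 54.2 km): east 54.2 sin 213° = -29.52, north 54.2 cos 213° = -45.46
Net displacement: 62.56 east, -9.10 north. Direction back to start is (-62.56, 9.10): bearing = atan2(-62.56, 9.10) mod 360° = 278.28° ≈ 278°.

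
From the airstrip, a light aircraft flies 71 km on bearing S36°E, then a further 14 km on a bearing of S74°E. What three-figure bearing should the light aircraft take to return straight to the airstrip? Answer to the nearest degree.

318°

Leg 1 (S36°E, 71 km): east 71 sin 144° = 41.73, north 71 cos 144° = -57.44
Leg 2 (S74°E, 14 km): east 14 sin 106° = 13.46, north 14 cos 106° = -3.86
Net displacement: 55.19 east, -61.30 north. Direction back to start is (-55.19, 61.30): bearing = atan2(-55.19, 61.30) mod 360° = 318.00° ≈ 318°.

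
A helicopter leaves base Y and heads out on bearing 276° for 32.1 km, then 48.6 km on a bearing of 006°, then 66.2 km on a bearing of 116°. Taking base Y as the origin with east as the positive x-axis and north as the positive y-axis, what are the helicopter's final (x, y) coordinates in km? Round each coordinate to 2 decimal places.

Leg 1 (276°, 32.1 km): east 32.1 sin 276° = -31.92, north 32.1 cos 276° = 3.36
Leg 2 (006°, 48.6 km): east 48.6 sin 6° = 5.08, north 48.6 cos 6° = 48.33
Leg 3 (116°, 66.2 km): east 66.2 sin 116° = 59.50, north 66.2 cos 116° = -29.02
Summing: 32.66 km east, 22.67 km north → (32.66, 22.67).

(32.66, 22.67)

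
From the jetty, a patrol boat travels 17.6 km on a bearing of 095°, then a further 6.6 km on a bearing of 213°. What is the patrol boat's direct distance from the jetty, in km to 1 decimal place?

Leg 1 (095°, 17.6 km): east 17.6 sin 95° = 17.53, north 17.6 cos 95° = -1.53
Leg 2 (213°, 6.6 km): east 6.6 sin 213° = -3.59, north 6.6 cos 213° = -5.54
Net: 13.94 east, -7.07 north. Distance = √((13.94)² + (-7.07)²) = 15.629 km.

15.6 km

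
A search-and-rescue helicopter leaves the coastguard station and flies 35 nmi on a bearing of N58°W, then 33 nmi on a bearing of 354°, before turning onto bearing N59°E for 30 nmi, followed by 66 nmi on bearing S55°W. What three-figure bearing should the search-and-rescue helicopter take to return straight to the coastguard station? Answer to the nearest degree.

115°

Leg 1 (N58°W, 35 nmi): east 35 sin 302° = -29.68, north 35 cos 302° = 18.55
Leg 2 (354°, 33 nmi): east 33 sin 354° = -3.45, north 33 cos 354° = 32.82
Leg 3 (N59°E, 30 nmi): east 30 sin 59° = 25.72, north 30 cos 59° = 15.45
Leg 4 (S55°W, 66 nmi): east 66 sin 235° = -54.06, north 66 cos 235° = -37.86
Net displacement: -61.48 east, 28.96 north. Direction back to start is (61.48, -28.96): bearing = atan2(61.48, -28.96) mod 360° = 115.22° ≈ 115°.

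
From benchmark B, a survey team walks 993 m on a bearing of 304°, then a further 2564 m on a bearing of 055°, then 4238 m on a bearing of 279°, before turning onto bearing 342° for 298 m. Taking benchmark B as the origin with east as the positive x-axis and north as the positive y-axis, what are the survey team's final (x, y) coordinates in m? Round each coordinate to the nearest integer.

Leg 1 (304°, 993 m): east 993 sin 304° = -823.23, north 993 cos 304° = 555.28
Leg 2 (055°, 2564 m): east 2564 sin 55° = 2100.31, north 2564 cos 55° = 1470.65
Leg 3 (279°, 4238 m): east 4238 sin 279° = -4185.82, north 4238 cos 279° = 662.97
Leg 4 (342°, 298 m): east 298 sin 342° = -92.09, north 298 cos 342° = 283.41
Summing: -3000.84 m east, 2972.31 m north → (-3001, 2972).

(-3001, 2972)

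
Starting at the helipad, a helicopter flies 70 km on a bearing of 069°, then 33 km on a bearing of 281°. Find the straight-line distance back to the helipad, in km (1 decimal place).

Leg 1 (069°, 70 km): east 70 sin 69° = 65.35, north 70 cos 69° = 25.09
Leg 2 (281°, 33 km): east 33 sin 281° = -32.39, north 33 cos 281° = 6.30
Net: 32.96 east, 31.38 north. Distance = √((32.96)² + (31.38)²) = 45.508 km.

45.5 km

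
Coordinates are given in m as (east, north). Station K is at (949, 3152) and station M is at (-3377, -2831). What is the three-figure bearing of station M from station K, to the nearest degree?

Δeast = -3377 − 949 = -4326.00; Δnorth = -2831 − 3152 = -5983.00.
Bearing = atan2(Δeast, Δnorth) mod 360° = 215.87° ≈ 216°.

216°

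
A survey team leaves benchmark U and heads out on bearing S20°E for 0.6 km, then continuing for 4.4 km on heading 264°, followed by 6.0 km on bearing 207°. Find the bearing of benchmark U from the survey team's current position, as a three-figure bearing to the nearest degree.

047°

Leg 1 (S20°E, 0.6 km): east 0.6 sin 160° = 0.21, north 0.6 cos 160° = -0.56
Leg 2 (264°, 4.4 km): east 4.4 sin 264° = -4.38, north 4.4 cos 264° = -0.46
Leg 3 (207°, 6.0 km): east 6.0 sin 207° = -2.72, north 6.0 cos 207° = -5.35
Net displacement: -6.89 east, -6.37 north. Direction back to start is (6.89, 6.37): bearing = atan2(6.89, 6.37) mod 360° = 47.27° ≈ 047°.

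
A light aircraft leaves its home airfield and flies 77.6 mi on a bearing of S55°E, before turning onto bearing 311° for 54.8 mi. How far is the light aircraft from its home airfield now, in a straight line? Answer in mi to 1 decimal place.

Leg 1 (S55°E, 77.6 mi): east 77.6 sin 125° = 63.57, north 77.6 cos 125° = -44.51
Leg 2 (311°, 54.8 mi): east 54.8 sin 311° = -41.36, north 54.8 cos 311° = 35.95
Net: 22.21 east, -8.56 north. Distance = √((22.21)² + (-8.56)²) = 23.800 mi.

23.8 mi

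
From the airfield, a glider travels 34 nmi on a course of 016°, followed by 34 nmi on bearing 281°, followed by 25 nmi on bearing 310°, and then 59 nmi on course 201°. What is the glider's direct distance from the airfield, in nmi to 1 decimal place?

64.3 nmi

Leg 1 (016°, 34 nmi): east 34 sin 16° = 9.37, north 34 cos 16° = 32.68
Leg 2 (281°, 34 nmi): east 34 sin 281° = -33.38, north 34 cos 281° = 6.49
Leg 3 (310°, 25 nmi): east 25 sin 310° = -19.15, north 25 cos 310° = 16.07
Leg 4 (201°, 59 nmi): east 59 sin 201° = -21.14, north 59 cos 201° = -55.08
Net: -64.30 east, 0.16 north. Distance = √((-64.30)² + (0.16)²) = 64.299 nmi.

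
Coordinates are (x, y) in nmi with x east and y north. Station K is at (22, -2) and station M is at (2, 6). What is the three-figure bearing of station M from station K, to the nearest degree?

Δeast = 2 − 22 = -20.00; Δnorth = 6 − -2 = 8.00.
Bearing = atan2(Δeast, Δnorth) mod 360° = 291.80° ≈ 292°.

292°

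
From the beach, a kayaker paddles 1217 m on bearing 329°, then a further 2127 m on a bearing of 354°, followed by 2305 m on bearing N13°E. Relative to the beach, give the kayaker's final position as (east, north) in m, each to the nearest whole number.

(-331, 5404)

Leg 1 (329°, 1217 m): east 1217 sin 329° = -626.80, north 1217 cos 329° = 1043.17
Leg 2 (354°, 2127 m): east 2127 sin 354° = -222.33, north 2127 cos 354° = 2115.35
Leg 3 (N13°E, 2305 m): east 2305 sin 13° = 518.51, north 2305 cos 13° = 2245.92
Summing: -330.62 m east, 5404.44 m north → (-331, 5404).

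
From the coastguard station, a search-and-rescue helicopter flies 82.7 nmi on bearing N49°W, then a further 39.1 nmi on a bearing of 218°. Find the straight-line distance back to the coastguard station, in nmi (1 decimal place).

89.6 nmi

Leg 1 (N49°W, 82.7 nmi): east 82.7 sin 311° = -62.41, north 82.7 cos 311° = 54.26
Leg 2 (218°, 39.1 nmi): east 39.1 sin 218° = -24.07, north 39.1 cos 218° = -30.81
Net: -86.49 east, 23.44 north. Distance = √((-86.49)² + (23.44)²) = 89.608 nmi.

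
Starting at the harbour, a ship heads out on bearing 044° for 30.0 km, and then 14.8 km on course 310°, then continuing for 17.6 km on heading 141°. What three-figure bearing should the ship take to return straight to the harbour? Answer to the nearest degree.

230°

Leg 1 (044°, 30.0 km): east 30.0 sin 44° = 20.84, north 30.0 cos 44° = 21.58
Leg 2 (310°, 14.8 km): east 14.8 sin 310° = -11.34, north 14.8 cos 310° = 9.51
Leg 3 (141°, 17.6 km): east 17.6 sin 141° = 11.08, north 17.6 cos 141° = -13.68
Net displacement: 20.58 east, 17.42 north. Direction back to start is (-20.58, -17.42): bearing = atan2(-20.58, -17.42) mod 360° = 229.76° ≈ 230°.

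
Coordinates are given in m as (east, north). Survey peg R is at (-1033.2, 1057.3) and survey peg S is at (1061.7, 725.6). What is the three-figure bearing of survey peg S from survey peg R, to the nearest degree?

Δeast = 1061.7 − -1033.2 = 2094.90; Δnorth = 725.6 − 1057.3 = -331.70.
Bearing = atan2(Δeast, Δnorth) mod 360° = 99.00° ≈ 099°.

099°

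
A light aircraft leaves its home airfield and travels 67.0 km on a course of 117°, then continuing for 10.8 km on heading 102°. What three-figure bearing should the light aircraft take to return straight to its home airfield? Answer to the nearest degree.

295°

Leg 1 (117°, 67.0 km): east 67.0 sin 117° = 59.70, north 67.0 cos 117° = -30.42
Leg 2 (102°, 10.8 km): east 10.8 sin 102° = 10.56, north 10.8 cos 102° = -2.25
Net displacement: 70.26 east, -32.66 north. Direction back to start is (-70.26, 32.66): bearing = atan2(-70.26, 32.66) mod 360° = 294.93° ≈ 295°.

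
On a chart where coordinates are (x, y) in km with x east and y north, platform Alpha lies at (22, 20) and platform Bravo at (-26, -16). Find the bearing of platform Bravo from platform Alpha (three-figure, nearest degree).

Δeast = -26 − 22 = -48.00; Δnorth = -16 − 20 = -36.00.
Bearing = atan2(Δeast, Δnorth) mod 360° = 233.13° ≈ 233°.

233°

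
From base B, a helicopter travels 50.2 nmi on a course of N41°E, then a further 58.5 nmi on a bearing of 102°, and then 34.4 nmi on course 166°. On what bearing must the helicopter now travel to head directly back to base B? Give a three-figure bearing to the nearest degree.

Leg 1 (N41°E, 50.2 nmi): east 50.2 sin 41° = 32.93, north 50.2 cos 41° = 37.89
Leg 2 (102°, 58.5 nmi): east 58.5 sin 102° = 57.22, north 58.5 cos 102° = -12.16
Leg 3 (166°, 34.4 nmi): east 34.4 sin 166° = 8.32, north 34.4 cos 166° = -33.38
Net displacement: 98.48 east, -7.65 north. Direction back to start is (-98.48, 7.65): bearing = atan2(-98.48, 7.65) mod 360° = 274.44° ≈ 274°.

274°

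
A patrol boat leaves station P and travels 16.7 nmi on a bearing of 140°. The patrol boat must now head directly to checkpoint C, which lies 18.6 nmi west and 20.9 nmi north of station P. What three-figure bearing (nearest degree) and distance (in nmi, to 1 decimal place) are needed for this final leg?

319°, 44.7 nmi

Leg 1 (140°, 16.7 nmi): east 16.7 sin 140° = 10.73, north 16.7 cos 140° = -12.79
Current position: (10.73, -12.79). Target: (-18.6, 20.9). Remaining: Δeast = -29.33, Δnorth = 33.69.
Bearing = atan2(-29.33, 33.69) mod 360° = 318.96°; distance = √((-29.33)² + (33.69)²) = 44.674 nmi.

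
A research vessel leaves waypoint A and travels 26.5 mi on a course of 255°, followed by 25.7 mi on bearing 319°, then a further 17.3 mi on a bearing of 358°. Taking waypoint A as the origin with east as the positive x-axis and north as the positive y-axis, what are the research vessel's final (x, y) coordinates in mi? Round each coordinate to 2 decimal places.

(-43.06, 29.83)

Leg 1 (255°, 26.5 mi): east 26.5 sin 255° = -25.60, north 26.5 cos 255° = -6.86
Leg 2 (319°, 25.7 mi): east 25.7 sin 319° = -16.86, north 25.7 cos 319° = 19.40
Leg 3 (358°, 17.3 mi): east 17.3 sin 358° = -0.60, north 17.3 cos 358° = 17.29
Summing: -43.06 mi east, 29.83 mi north → (-43.06, 29.83).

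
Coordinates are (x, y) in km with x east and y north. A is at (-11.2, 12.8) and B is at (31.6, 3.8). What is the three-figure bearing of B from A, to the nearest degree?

102°

Δeast = 31.6 − -11.2 = 42.80; Δnorth = 3.8 − 12.8 = -9.00.
Bearing = atan2(Δeast, Δnorth) mod 360° = 101.88° ≈ 102°.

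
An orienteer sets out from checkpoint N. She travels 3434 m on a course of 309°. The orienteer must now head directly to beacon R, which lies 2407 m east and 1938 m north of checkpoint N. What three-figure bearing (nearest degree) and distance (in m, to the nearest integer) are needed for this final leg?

Leg 1 (309°, 3434 m): east 3434 sin 309° = -2668.72, north 3434 cos 309° = 2161.09
Current position: (-2668.72, 2161.09). Target: (2407, 1938). Remaining: Δeast = 5075.72, Δnorth = -223.09.
Bearing = atan2(5075.72, -223.09) mod 360° = 92.52°; distance = √((5075.72)² + (-223.09)²) = 5080.619 m.

093°, 5081 m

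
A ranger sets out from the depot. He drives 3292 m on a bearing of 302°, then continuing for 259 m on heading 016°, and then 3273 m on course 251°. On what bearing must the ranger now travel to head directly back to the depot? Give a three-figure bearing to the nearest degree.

099°

Leg 1 (302°, 3292 m): east 3292 sin 302° = -2791.77, north 3292 cos 302° = 1744.49
Leg 2 (016°, 259 m): east 259 sin 16° = 71.39, north 259 cos 16° = 248.97
Leg 3 (251°, 3273 m): east 3273 sin 251° = -3094.68, north 3273 cos 251° = -1065.58
Net displacement: -5815.07 east, 927.88 north. Direction back to start is (5815.07, -927.88): bearing = atan2(5815.07, -927.88) mod 360° = 99.07° ≈ 099°.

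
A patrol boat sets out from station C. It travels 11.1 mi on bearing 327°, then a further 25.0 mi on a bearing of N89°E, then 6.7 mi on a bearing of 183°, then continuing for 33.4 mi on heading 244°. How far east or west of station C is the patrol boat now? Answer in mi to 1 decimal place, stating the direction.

Leg 1 (327°, 11.1 mi): east 11.1 sin 327° = -6.05, north 11.1 cos 327° = 9.31
Leg 2 (N89°E, 25.0 mi): east 25.0 sin 89° = 25.00, north 25.0 cos 89° = 0.44
Leg 3 (183°, 6.7 mi): east 6.7 sin 183° = -0.35, north 6.7 cos 183° = -6.69
Leg 4 (244°, 33.4 mi): east 33.4 sin 244° = -30.02, north 33.4 cos 244° = -14.64
Net east component: -11.42 mi.

11.4 mi west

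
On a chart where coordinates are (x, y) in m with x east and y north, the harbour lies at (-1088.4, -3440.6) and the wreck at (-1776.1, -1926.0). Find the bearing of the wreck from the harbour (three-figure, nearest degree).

Δeast = -1776.1 − -1088.4 = -687.70; Δnorth = -1926.0 − -3440.6 = 1514.60.
Bearing = atan2(Δeast, Δnorth) mod 360° = 335.58° ≈ 336°.

336°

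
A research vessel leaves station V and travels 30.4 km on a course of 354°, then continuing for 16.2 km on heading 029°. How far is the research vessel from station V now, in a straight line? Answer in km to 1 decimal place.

44.6 km

Leg 1 (354°, 30.4 km): east 30.4 sin 354° = -3.18, north 30.4 cos 354° = 30.23
Leg 2 (029°, 16.2 km): east 16.2 sin 29° = 7.85, north 16.2 cos 29° = 14.17
Net: 4.68 east, 44.40 north. Distance = √((4.68)² + (44.40)²) = 44.648 km.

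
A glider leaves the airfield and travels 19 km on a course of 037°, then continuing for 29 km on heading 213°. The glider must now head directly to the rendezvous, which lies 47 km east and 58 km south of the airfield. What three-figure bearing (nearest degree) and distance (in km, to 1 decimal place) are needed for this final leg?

Leg 1 (037°, 19 km): east 19 sin 37° = 11.43, north 19 cos 37° = 15.17
Leg 2 (213°, 29 km): east 29 sin 213° = -15.79, north 29 cos 213° = -24.32
Current position: (-4.36, -9.15). Target: (47, -58). Remaining: Δeast = 51.36, Δnorth = -48.85.
Bearing = atan2(51.36, -48.85) mod 360° = 133.57°; distance = √((51.36)² + (-48.85)²) = 70.883 km.

134°, 70.9 km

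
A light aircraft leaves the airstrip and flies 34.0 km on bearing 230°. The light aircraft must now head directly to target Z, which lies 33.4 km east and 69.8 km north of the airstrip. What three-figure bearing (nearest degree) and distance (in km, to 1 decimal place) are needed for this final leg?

033°, 109.2 km

Leg 1 (230°, 34.0 km): east 34.0 sin 230° = -26.05, north 34.0 cos 230° = -21.85
Current position: (-26.05, -21.85). Target: (33.4, 69.8). Remaining: Δeast = 59.45, Δnorth = 91.65.
Bearing = atan2(59.45, 91.65) mod 360° = 32.97°; distance = √((59.45)² + (91.65)²) = 109.245 km.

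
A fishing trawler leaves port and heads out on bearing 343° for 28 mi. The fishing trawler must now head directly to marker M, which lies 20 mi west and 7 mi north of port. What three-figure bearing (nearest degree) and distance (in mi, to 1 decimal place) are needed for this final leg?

211°, 23.0 mi

Leg 1 (343°, 28 mi): east 28 sin 343° = -8.19, north 28 cos 343° = 26.78
Current position: (-8.19, 26.78). Target: (-20, 7). Remaining: Δeast = -11.81, Δnorth = -19.78.
Bearing = atan2(-11.81, -19.78) mod 360° = 210.85°; distance = √((-11.81)² + (-19.78)²) = 23.036 mi.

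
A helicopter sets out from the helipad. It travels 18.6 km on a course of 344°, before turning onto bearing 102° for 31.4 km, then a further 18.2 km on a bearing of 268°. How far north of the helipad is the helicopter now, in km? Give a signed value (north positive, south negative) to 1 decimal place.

10.7 km

Leg 1 (344°, 18.6 km): east 18.6 sin 344° = -5.13, north 18.6 cos 344° = 17.88
Leg 2 (102°, 31.4 km): east 31.4 sin 102° = 30.71, north 31.4 cos 102° = -6.53
Leg 3 (268°, 18.2 km): east 18.2 sin 268° = -18.19, north 18.2 cos 268° = -0.64
Net north component: 10.72 km.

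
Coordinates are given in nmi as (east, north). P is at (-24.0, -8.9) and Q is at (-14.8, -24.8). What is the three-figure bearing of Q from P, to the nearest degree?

150°

Δeast = -14.8 − -24.0 = 9.20; Δnorth = -24.8 − -8.9 = -15.90.
Bearing = atan2(Δeast, Δnorth) mod 360° = 149.95° ≈ 150°.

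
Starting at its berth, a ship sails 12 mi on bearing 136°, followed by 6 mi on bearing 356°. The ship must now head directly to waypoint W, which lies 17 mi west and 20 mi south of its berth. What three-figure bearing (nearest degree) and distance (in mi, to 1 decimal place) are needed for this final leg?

Leg 1 (136°, 12 mi): east 12 sin 136° = 8.34, north 12 cos 136° = -8.63
Leg 2 (356°, 6 mi): east 6 sin 356° = -0.42, north 6 cos 356° = 5.99
Current position: (7.92, -2.65). Target: (-17, -20). Remaining: Δeast = -24.92, Δnorth = -17.35.
Bearing = atan2(-24.92, -17.35) mod 360° = 235.15°; distance = √((-24.92)² + (-17.35)²) = 30.365 mi.

235°, 30.4 mi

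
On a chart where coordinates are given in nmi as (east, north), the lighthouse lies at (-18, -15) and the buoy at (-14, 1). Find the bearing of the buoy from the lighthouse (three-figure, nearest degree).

014°

Δeast = -14 − -18 = 4.00; Δnorth = 1 − -15 = 16.00.
Bearing = atan2(Δeast, Δnorth) mod 360° = 14.04° ≈ 014°.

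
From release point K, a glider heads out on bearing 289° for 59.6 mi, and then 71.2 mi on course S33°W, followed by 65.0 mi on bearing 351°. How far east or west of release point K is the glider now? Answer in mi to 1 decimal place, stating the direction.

Leg 1 (289°, 59.6 mi): east 59.6 sin 289° = -56.35, north 59.6 cos 289° = 19.40
Leg 2 (S33°W, 71.2 mi): east 71.2 sin 213° = -38.78, north 71.2 cos 213° = -59.71
Leg 3 (351°, 65.0 mi): east 65.0 sin 351° = -10.17, north 65.0 cos 351° = 64.20
Net east component: -105.30 mi.

105.3 mi west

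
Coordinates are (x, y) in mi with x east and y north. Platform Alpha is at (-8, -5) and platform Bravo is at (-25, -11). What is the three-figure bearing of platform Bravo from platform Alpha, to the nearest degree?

Δeast = -25 − -8 = -17.00; Δnorth = -11 − -5 = -6.00.
Bearing = atan2(Δeast, Δnorth) mod 360° = 250.56° ≈ 251°.

251°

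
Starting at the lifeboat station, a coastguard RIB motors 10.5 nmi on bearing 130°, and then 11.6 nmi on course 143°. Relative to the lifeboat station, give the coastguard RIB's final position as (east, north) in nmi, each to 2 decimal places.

(15.02, -16.01)

Leg 1 (130°, 10.5 nmi): east 10.5 sin 130° = 8.04, north 10.5 cos 130° = -6.75
Leg 2 (143°, 11.6 nmi): east 11.6 sin 143° = 6.98, north 11.6 cos 143° = -9.26
Summing: 15.02 nmi east, -16.01 nmi north → (15.02, -16.01).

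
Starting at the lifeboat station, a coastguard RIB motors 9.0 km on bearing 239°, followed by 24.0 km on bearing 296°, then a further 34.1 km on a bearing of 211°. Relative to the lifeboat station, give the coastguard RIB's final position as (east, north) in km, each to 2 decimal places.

(-46.85, -23.34)

Leg 1 (239°, 9.0 km): east 9.0 sin 239° = -7.71, north 9.0 cos 239° = -4.64
Leg 2 (296°, 24.0 km): east 24.0 sin 296° = -21.57, north 24.0 cos 296° = 10.52
Leg 3 (211°, 34.1 km): east 34.1 sin 211° = -17.56, north 34.1 cos 211° = -29.23
Summing: -46.85 km east, -23.34 km north → (-46.85, -23.34).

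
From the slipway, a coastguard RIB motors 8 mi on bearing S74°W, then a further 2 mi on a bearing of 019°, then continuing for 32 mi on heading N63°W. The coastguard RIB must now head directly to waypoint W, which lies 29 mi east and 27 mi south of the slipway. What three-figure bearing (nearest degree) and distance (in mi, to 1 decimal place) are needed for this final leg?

123°, 76.6 mi

Leg 1 (S74°W, 8 mi): east 8 sin 254° = -7.69, north 8 cos 254° = -2.21
Leg 2 (019°, 2 mi): east 2 sin 19° = 0.65, north 2 cos 19° = 1.89
Leg 3 (N63°W, 32 mi): east 32 sin 297° = -28.51, north 32 cos 297° = 14.53
Current position: (-35.55, 14.21). Target: (29, -27). Remaining: Δeast = 64.55, Δnorth = -41.21.
Bearing = atan2(64.55, -41.21) mod 360° = 122.56°; distance = √((64.55)² + (-41.21)²) = 76.586 mi.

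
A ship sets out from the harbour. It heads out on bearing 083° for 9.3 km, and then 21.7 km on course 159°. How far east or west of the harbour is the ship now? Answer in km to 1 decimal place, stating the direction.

Leg 1 (083°, 9.3 km): east 9.3 sin 83° = 9.23, north 9.3 cos 83° = 1.13
Leg 2 (159°, 21.7 km): east 21.7 sin 159° = 7.78, north 21.7 cos 159° = -20.26
Net east component: 17.01 km.

17.0 km east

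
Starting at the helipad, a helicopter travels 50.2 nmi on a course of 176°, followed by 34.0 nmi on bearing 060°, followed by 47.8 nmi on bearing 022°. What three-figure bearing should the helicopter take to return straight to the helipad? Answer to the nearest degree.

Leg 1 (176°, 50.2 nmi): east 50.2 sin 176° = 3.50, north 50.2 cos 176° = -50.08
Leg 2 (060°, 34.0 nmi): east 34.0 sin 60° = 29.44, north 34.0 cos 60° = 17.00
Leg 3 (022°, 47.8 nmi): east 47.8 sin 22° = 17.91, north 47.8 cos 22° = 44.32
Net displacement: 50.85 east, 11.24 north. Direction back to start is (-50.85, -11.24): bearing = atan2(-50.85, -11.24) mod 360° = 257.53° ≈ 258°.

258°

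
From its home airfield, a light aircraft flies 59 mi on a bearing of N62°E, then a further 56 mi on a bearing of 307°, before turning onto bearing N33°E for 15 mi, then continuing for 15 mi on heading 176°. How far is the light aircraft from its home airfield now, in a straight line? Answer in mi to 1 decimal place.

Leg 1 (N62°E, 59 mi): east 59 sin 62° = 52.09, north 59 cos 62° = 27.70
Leg 2 (307°, 56 mi): east 56 sin 307° = -44.72, north 56 cos 307° = 33.70
Leg 3 (N33°E, 15 mi): east 15 sin 33° = 8.17, north 15 cos 33° = 12.58
Leg 4 (176°, 15 mi): east 15 sin 176° = 1.05, north 15 cos 176° = -14.96
Net: 16.59 east, 59.02 north. Distance = √((16.59)² + (59.02)²) = 61.303 mi.

61.3 mi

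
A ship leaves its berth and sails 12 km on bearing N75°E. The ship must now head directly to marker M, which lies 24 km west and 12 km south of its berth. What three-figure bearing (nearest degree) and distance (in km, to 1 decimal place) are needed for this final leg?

247°, 38.7 km

Leg 1 (N75°E, 12 km): east 12 sin 75° = 11.59, north 12 cos 75° = 3.11
Current position: (11.59, 3.11). Target: (-24, -12). Remaining: Δeast = -35.59, Δnorth = -15.11.
Bearing = atan2(-35.59, -15.11) mod 360° = 247.00°; distance = √((-35.59)² + (-15.11)²) = 38.664 km.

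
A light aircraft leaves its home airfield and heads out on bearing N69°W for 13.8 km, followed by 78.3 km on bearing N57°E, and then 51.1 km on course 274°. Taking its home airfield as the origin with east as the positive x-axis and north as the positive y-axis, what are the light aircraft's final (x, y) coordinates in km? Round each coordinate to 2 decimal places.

(1.81, 51.16)

Leg 1 (N69°W, 13.8 km): east 13.8 sin 291° = -12.88, north 13.8 cos 291° = 4.95
Leg 2 (N57°E, 78.3 km): east 78.3 sin 57° = 65.67, north 78.3 cos 57° = 42.65
Leg 3 (274°, 51.1 km): east 51.1 sin 274° = -50.98, north 51.1 cos 274° = 3.56
Summing: 1.81 km east, 51.16 km north → (1.81, 51.16).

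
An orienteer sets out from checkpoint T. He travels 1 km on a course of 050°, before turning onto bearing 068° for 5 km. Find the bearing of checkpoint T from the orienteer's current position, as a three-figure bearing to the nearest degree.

245°

Leg 1 (050°, 1 km): east 1 sin 50° = 0.77, north 1 cos 50° = 0.64
Leg 2 (068°, 5 km): east 5 sin 68° = 4.64, north 5 cos 68° = 1.87
Net displacement: 5.40 east, 2.52 north. Direction back to start is (-5.40, -2.52): bearing = atan2(-5.40, -2.52) mod 360° = 245.03° ≈ 245°.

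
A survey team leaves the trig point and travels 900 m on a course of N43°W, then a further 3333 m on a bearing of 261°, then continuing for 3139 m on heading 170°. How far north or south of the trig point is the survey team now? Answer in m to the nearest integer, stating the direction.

Leg 1 (N43°W, 900 m): east 900 sin 317° = -613.80, north 900 cos 317° = 658.22
Leg 2 (261°, 3333 m): east 3333 sin 261° = -3291.97, north 3333 cos 261° = -521.40
Leg 3 (170°, 3139 m): east 3139 sin 170° = 545.08, north 3139 cos 170° = -3091.31
Net north component: -2954.49 m.

2954 m south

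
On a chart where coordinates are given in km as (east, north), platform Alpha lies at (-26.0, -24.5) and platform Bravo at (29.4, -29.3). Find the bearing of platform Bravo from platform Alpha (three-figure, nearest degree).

Δeast = 29.4 − -26.0 = 55.40; Δnorth = -29.3 − -24.5 = -4.80.
Bearing = atan2(Δeast, Δnorth) mod 360° = 94.95° ≈ 095°.

095°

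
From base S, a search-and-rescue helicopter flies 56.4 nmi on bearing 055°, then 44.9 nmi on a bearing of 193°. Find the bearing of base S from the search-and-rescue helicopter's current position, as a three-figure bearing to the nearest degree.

Leg 1 (055°, 56.4 nmi): east 56.4 sin 55° = 46.20, north 56.4 cos 55° = 32.35
Leg 2 (193°, 44.9 nmi): east 44.9 sin 193° = -10.10, north 44.9 cos 193° = -43.75
Net displacement: 36.10 east, -11.40 north. Direction back to start is (-36.10, 11.40): bearing = atan2(-36.10, 11.40) mod 360° = 287.52° ≈ 288°.

288°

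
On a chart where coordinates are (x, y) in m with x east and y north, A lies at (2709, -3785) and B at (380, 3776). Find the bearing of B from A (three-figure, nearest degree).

Δeast = 380 − 2709 = -2329.00; Δnorth = 3776 − -3785 = 7561.00.
Bearing = atan2(Δeast, Δnorth) mod 360° = 342.88° ≈ 343°.

343°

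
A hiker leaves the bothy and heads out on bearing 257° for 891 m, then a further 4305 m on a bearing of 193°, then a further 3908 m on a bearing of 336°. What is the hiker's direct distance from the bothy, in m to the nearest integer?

Leg 1 (257°, 891 m): east 891 sin 257° = -868.16, north 891 cos 257° = -200.43
Leg 2 (193°, 4305 m): east 4305 sin 193° = -968.41, north 4305 cos 193° = -4194.66
Leg 3 (336°, 3908 m): east 3908 sin 336° = -1589.53, north 3908 cos 336° = 3570.14
Net: -3426.10 east, -824.96 north. Distance = √((-3426.10)² + (-824.96)²) = 3524.025 m.

3524 m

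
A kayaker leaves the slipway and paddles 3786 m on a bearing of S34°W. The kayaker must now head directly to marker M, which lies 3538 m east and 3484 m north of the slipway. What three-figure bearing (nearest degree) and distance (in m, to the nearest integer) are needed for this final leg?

Leg 1 (S34°W, 3786 m): east 3786 sin 214° = -2117.10, north 3786 cos 214° = -3138.74
Current position: (-2117.10, -3138.74). Target: (3538, 3484). Remaining: Δeast = 5655.10, Δnorth = 6622.74.
Bearing = atan2(5655.10, 6622.74) mod 360° = 40.49°; distance = √((5655.10)² + (6622.74)²) = 8708.665 m.

040°, 8709 m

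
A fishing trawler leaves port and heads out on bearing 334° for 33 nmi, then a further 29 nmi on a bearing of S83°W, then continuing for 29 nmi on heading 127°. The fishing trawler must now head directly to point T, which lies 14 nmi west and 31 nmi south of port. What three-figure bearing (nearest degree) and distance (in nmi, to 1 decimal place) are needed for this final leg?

171°, 40.1 nmi

Leg 1 (334°, 33 nmi): east 33 sin 334° = -14.47, north 33 cos 334° = 29.66
Leg 2 (S83°W, 29 nmi): east 29 sin 263° = -28.78, north 29 cos 263° = -3.53
Leg 3 (127°, 29 nmi): east 29 sin 127° = 23.16, north 29 cos 127° = -17.45
Current position: (-20.09, 8.67). Target: (-14, -31). Remaining: Δeast = 6.09, Δnorth = -39.67.
Bearing = atan2(6.09, -39.67) mod 360° = 171.27°; distance = √((6.09)² + (-39.67)²) = 40.138 nmi.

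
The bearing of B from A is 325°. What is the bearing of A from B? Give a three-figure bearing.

Back-bearing = 325° − 180° = 145°.

145°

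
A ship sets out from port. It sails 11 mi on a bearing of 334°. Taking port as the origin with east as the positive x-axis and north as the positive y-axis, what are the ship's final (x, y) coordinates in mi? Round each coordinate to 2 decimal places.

Leg 1 (334°, 11 mi): east 11 sin 334° = -4.82, north 11 cos 334° = 9.89
Summing: -4.82 mi east, 9.89 mi north → (-4.82, 9.89).

(-4.82, 9.89)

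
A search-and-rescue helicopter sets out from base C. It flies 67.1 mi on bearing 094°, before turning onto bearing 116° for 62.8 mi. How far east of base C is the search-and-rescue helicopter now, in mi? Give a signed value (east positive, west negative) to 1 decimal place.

123.4 mi

Leg 1 (094°, 67.1 mi): east 67.1 sin 94° = 66.94, north 67.1 cos 94° = -4.68
Leg 2 (116°, 62.8 mi): east 62.8 sin 116° = 56.44, north 62.8 cos 116° = -27.53
Net east component: 123.38 mi.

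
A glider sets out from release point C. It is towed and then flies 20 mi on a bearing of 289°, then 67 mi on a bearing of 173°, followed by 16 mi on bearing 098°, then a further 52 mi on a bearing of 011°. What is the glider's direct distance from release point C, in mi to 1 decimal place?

Leg 1 (289°, 20 mi): east 20 sin 289° = -18.91, north 20 cos 289° = 6.51
Leg 2 (173°, 67 mi): east 67 sin 173° = 8.17, north 67 cos 173° = -66.50
Leg 3 (098°, 16 mi): east 16 sin 98° = 15.84, north 16 cos 98° = -2.23
Leg 4 (011°, 52 mi): east 52 sin 11° = 9.92, north 52 cos 11° = 51.04
Net: 15.02 east, -11.17 north. Distance = √((15.02)² + (-11.17)²) = 18.720 mi.

18.7 mi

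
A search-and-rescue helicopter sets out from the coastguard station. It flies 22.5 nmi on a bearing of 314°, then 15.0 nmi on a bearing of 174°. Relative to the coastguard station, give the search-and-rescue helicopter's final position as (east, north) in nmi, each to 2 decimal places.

(-14.62, 0.71)

Leg 1 (314°, 22.5 nmi): east 22.5 sin 314° = -16.19, north 22.5 cos 314° = 15.63
Leg 2 (174°, 15.0 nmi): east 15.0 sin 174° = 1.57, north 15.0 cos 174° = -14.92
Summing: -14.62 nmi east, 0.71 nmi north → (-14.62, 0.71).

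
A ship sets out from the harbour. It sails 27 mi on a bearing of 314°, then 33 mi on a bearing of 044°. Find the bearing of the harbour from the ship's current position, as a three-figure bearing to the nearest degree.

Leg 1 (314°, 27 mi): east 27 sin 314° = -19.42, north 27 cos 314° = 18.76
Leg 2 (044°, 33 mi): east 33 sin 44° = 22.92, north 33 cos 44° = 23.74
Net displacement: 3.50 east, 42.49 north. Direction back to start is (-3.50, -42.49): bearing = atan2(-3.50, -42.49) mod 360° = 184.71° ≈ 185°.

185°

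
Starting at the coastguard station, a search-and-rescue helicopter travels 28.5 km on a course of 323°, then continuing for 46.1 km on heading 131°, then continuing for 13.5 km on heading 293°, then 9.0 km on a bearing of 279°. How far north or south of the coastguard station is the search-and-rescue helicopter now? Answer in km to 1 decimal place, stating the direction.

Leg 1 (323°, 28.5 km): east 28.5 sin 323° = -17.15, north 28.5 cos 323° = 22.76
Leg 2 (131°, 46.1 km): east 46.1 sin 131° = 34.79, north 46.1 cos 131° = -30.24
Leg 3 (293°, 13.5 km): east 13.5 sin 293° = -12.43, north 13.5 cos 293° = 5.27
Leg 4 (279°, 9.0 km): east 9.0 sin 279° = -8.89, north 9.0 cos 279° = 1.41
Net north component: -0.80 km.

0.8 km south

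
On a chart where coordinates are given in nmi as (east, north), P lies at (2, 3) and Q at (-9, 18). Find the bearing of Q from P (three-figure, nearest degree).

324°

Δeast = -9 − 2 = -11.00; Δnorth = 18 − 3 = 15.00.
Bearing = atan2(Δeast, Δnorth) mod 360° = 323.75° ≈ 324°.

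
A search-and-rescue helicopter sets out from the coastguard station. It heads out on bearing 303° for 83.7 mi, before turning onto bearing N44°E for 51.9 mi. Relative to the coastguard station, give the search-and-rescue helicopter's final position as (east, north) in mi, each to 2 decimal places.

(-34.14, 82.92)

Leg 1 (303°, 83.7 mi): east 83.7 sin 303° = -70.20, north 83.7 cos 303° = 45.59
Leg 2 (N44°E, 51.9 mi): east 51.9 sin 44° = 36.05, north 51.9 cos 44° = 37.33
Summing: -34.14 mi east, 82.92 mi north → (-34.14, 82.92).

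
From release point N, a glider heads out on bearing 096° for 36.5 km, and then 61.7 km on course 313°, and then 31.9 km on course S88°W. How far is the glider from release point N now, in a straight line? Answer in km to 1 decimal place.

Leg 1 (096°, 36.5 km): east 36.5 sin 96° = 36.30, north 36.5 cos 96° = -3.82
Leg 2 (313°, 61.7 km): east 61.7 sin 313° = -45.12, north 61.7 cos 313° = 42.08
Leg 3 (S88°W, 31.9 km): east 31.9 sin 268° = -31.88, north 31.9 cos 268° = -1.11
Net: -40.71 east, 37.15 north. Distance = √((-40.71)² + (37.15)²) = 55.110 km.

55.1 km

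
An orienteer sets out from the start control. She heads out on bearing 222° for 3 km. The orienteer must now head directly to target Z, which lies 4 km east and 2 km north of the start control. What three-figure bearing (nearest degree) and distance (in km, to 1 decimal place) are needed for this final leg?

Leg 1 (222°, 3 km): east 3 sin 222° = -2.01, north 3 cos 222° = -2.23
Current position: (-2.01, -2.23). Target: (4, 2). Remaining: Δeast = 6.01, Δnorth = 4.23.
Bearing = atan2(6.01, 4.23) mod 360° = 54.85°; distance = √((6.01)² + (4.23)²) = 7.347 km.

055°, 7.3 km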